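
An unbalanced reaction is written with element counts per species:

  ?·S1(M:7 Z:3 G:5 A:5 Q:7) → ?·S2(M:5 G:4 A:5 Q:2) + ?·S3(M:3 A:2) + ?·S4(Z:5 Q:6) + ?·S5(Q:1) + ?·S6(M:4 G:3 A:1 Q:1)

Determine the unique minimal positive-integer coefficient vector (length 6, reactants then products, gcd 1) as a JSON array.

Coefficients: [5, 4, 1, 3, 6, 3]

M: 5·7 = 35 | 4·5+1·3+3·0+6·0+3·4 = 35
Z: 5·3 = 15 | 4·0+1·0+3·5+6·0+3·0 = 15
G: 5·5 = 25 | 4·4+1·0+3·0+6·0+3·3 = 25
A: 5·5 = 25 | 4·5+1·2+3·0+6·0+3·1 = 25
Q: 5·7 = 35 | 4·2+1·0+3·6+6·1+3·1 = 35
gcd(5,4,1,3,6,3) = 1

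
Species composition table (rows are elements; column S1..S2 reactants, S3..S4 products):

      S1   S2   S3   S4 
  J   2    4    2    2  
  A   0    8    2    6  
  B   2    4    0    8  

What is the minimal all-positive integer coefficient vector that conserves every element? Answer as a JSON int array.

Coefficients: [2, 3, 6, 2]

J: 2·2+3·4 = 16 | 6·2+2·2 = 16
A: 2·0+3·8 = 24 | 6·2+2·6 = 24
B: 2·2+3·4 = 16 | 6·0+2·8 = 16
gcd(2,3,6,2) = 1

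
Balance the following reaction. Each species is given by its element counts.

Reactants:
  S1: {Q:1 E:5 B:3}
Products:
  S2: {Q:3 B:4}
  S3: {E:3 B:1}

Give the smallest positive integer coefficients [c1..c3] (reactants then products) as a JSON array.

Q: 3·1 = 3 | 1·3+5·0 = 3
E: 3·5 = 15 | 1·0+5·3 = 15
B: 3·3 = 9 | 1·4+5·1 = 9
gcd(3,1,5) = 1

Coefficients: [3, 1, 5]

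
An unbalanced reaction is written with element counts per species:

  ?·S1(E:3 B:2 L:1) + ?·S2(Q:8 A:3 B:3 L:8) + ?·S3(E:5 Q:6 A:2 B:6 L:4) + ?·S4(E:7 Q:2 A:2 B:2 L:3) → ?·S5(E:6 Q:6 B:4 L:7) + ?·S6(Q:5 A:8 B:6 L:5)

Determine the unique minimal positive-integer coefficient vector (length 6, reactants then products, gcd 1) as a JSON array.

E: 6·3+4·0+1·5+1·7 = 30 | 5·6+2·0 = 30
Q: 6·0+4·8+1·6+1·2 = 40 | 5·6+2·5 = 40
A: 6·0+4·3+1·2+1·2 = 16 | 5·0+2·8 = 16
B: 6·2+4·3+1·6+1·2 = 32 | 5·4+2·6 = 32
L: 6·1+4·8+1·4+1·3 = 45 | 5·7+2·5 = 45
gcd(6,4,1,1,5,2) = 1

Coefficients: [6, 4, 1, 1, 5, 2]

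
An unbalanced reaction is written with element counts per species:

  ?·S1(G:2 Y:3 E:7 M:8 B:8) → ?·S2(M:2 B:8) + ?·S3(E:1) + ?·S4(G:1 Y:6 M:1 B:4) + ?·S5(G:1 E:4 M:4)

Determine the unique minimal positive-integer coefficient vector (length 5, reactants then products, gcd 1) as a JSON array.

G: 4·2 = 8 | 3·0+4·0+2·1+6·1 = 8
Y: 4·3 = 12 | 3·0+4·0+2·6+6·0 = 12
E: 4·7 = 28 | 3·0+4·1+2·0+6·4 = 28
M: 4·8 = 32 | 3·2+4·0+2·1+6·4 = 32
B: 4·8 = 32 | 3·8+4·0+2·4+6·0 = 32
gcd(4,3,4,2,6) = 1

Coefficients: [4, 3, 4, 2, 6]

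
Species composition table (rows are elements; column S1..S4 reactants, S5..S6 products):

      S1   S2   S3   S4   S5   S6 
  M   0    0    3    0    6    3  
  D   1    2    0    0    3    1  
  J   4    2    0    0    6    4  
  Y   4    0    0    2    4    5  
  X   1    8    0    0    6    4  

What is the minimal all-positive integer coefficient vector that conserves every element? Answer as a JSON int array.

Coefficients: [4, 2, 6, 1, 2, 2]

M: 4·0+2·0+6·3+1·0 = 18 | 2·6+2·3 = 18
D: 4·1+2·2+6·0+1·0 = 8 | 2·3+2·1 = 8
J: 4·4+2·2+6·0+1·0 = 20 | 2·6+2·4 = 20
Y: 4·4+2·0+6·0+1·2 = 18 | 2·4+2·5 = 18
X: 4·1+2·8+6·0+1·0 = 20 | 2·6+2·4 = 20
gcd(4,2,6,1,2,2) = 1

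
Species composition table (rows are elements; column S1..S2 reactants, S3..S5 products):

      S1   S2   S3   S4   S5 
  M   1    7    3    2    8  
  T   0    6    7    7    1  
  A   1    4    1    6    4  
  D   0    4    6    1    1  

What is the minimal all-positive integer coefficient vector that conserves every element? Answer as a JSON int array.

Coefficients: [4, 4, 2, 1, 3]

M: 4·1+4·7 = 32 | 2·3+1·2+3·8 = 32
T: 4·0+4·6 = 24 | 2·7+1·7+3·1 = 24
A: 4·1+4·4 = 20 | 2·1+1·6+3·4 = 20
D: 4·0+4·4 = 16 | 2·6+1·1+3·1 = 16
gcd(4,4,2,1,3) = 1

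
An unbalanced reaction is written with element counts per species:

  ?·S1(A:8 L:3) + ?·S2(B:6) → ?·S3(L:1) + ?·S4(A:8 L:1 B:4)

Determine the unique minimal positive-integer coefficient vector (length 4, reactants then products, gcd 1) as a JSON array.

Coefficients: [3, 2, 6, 3]

A: 3·8+2·0 = 24 | 6·0+3·8 = 24
L: 3·3+2·0 = 9 | 6·1+3·1 = 9
B: 3·0+2·6 = 12 | 6·0+3·4 = 12
gcd(3,2,6,3) = 1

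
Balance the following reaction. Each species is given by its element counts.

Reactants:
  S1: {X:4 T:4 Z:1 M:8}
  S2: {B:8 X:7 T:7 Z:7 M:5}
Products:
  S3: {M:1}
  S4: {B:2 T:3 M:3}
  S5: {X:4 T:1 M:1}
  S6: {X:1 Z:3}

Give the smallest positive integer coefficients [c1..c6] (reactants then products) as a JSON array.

B: 2·0+1·8 = 8 | 6·0+4·2+3·0+3·0 = 8
X: 2·4+1·7 = 15 | 6·0+4·0+3·4+3·1 = 15
T: 2·4+1·7 = 15 | 6·0+4·3+3·1+3·0 = 15
Z: 2·1+1·7 = 9 | 6·0+4·0+3·0+3·3 = 9
M: 2·8+1·5 = 21 | 6·1+4·3+3·1+3·0 = 21
gcd(2,1,6,4,3,3) = 1

Coefficients: [2, 1, 6, 4, 3, 3]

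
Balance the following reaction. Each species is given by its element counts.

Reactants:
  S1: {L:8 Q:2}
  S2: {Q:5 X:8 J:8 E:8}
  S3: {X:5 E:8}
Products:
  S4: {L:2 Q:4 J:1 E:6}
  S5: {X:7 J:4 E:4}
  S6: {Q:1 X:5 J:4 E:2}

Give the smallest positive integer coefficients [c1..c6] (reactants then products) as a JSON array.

L: 1·8+4·0+1·0 = 8 | 4·2+1·0+6·0 = 8
Q: 1·2+4·5+1·0 = 22 | 4·4+1·0+6·1 = 22
X: 1·0+4·8+1·5 = 37 | 4·0+1·7+6·5 = 37
J: 1·0+4·8+1·0 = 32 | 4·1+1·4+6·4 = 32
E: 1·0+4·8+1·8 = 40 | 4·6+1·4+6·2 = 40
gcd(1,4,1,4,1,6) = 1

Coefficients: [1, 4, 1, 4, 1, 6]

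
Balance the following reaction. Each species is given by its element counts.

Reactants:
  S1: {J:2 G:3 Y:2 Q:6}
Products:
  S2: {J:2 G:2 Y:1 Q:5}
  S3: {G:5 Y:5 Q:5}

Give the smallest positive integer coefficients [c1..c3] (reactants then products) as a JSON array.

Coefficients: [5, 5, 1]

J: 5·2 = 10 | 5·2+1·0 = 10
G: 5·3 = 15 | 5·2+1·5 = 15
Y: 5·2 = 10 | 5·1+1·5 = 10
Q: 5·6 = 30 | 5·5+1·5 = 30
gcd(5,5,1) = 1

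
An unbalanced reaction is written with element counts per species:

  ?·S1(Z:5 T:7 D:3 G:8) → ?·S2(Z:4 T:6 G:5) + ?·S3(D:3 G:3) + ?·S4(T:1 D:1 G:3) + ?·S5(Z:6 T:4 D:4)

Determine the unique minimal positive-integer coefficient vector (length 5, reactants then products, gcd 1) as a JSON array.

Coefficients: [6, 6, 4, 2, 1]

Z: 6·5 = 30 | 6·4+4·0+2·0+1·6 = 30
T: 6·7 = 42 | 6·6+4·0+2·1+1·4 = 42
D: 6·3 = 18 | 6·0+4·3+2·1+1·4 = 18
G: 6·8 = 48 | 6·5+4·3+2·3+1·0 = 48
gcd(6,6,4,2,1) = 1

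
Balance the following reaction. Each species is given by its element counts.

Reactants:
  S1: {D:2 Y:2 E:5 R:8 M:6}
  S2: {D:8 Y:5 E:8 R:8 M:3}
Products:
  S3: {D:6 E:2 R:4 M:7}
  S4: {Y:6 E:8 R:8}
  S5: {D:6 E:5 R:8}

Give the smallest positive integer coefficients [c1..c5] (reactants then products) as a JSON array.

D: 5·2+4·8 = 42 | 6·6+5·0+1·6 = 42
Y: 5·2+4·5 = 30 | 6·0+5·6+1·0 = 30
E: 5·5+4·8 = 57 | 6·2+5·8+1·5 = 57
R: 5·8+4·8 = 72 | 6·4+5·8+1·8 = 72
M: 5·6+4·3 = 42 | 6·7+5·0+1·0 = 42
gcd(5,4,6,5,1) = 1

Coefficients: [5, 4, 6, 5, 1]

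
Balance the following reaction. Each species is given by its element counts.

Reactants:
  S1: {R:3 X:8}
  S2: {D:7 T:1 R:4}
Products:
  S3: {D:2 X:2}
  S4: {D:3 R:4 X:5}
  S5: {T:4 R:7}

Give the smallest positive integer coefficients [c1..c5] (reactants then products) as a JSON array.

D: 5·0+4·7 = 28 | 5·2+6·3+1·0 = 28
T: 5·0+4·1 = 4 | 5·0+6·0+1·4 = 4
R: 5·3+4·4 = 31 | 5·0+6·4+1·7 = 31
X: 5·8+4·0 = 40 | 5·2+6·5+1·0 = 40
gcd(5,4,5,6,1) = 1

Coefficients: [5, 4, 5, 6, 1]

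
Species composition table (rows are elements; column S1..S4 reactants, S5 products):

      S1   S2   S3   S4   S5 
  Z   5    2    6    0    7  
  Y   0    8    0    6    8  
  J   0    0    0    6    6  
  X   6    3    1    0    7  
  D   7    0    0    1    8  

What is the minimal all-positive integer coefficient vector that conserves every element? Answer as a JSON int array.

Coefficients: [4, 1, 1, 4, 4]

Z: 4·5+1·2+1·6+4·0 = 28 | 4·7 = 28
Y: 4·0+1·8+1·0+4·6 = 32 | 4·8 = 32
J: 4·0+1·0+1·0+4·6 = 24 | 4·6 = 24
X: 4·6+1·3+1·1+4·0 = 28 | 4·7 = 28
D: 4·7+1·0+1·0+4·1 = 32 | 4·8 = 32
gcd(4,1,1,4,4) = 1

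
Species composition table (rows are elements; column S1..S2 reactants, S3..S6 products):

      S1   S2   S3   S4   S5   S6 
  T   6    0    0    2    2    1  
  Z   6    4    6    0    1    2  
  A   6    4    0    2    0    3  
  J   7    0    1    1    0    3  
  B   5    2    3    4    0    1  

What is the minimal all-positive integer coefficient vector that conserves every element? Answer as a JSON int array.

T: 3·6+1·0 = 18 | 1·0+2·2+4·2+6·1 = 18
Z: 3·6+1·4 = 22 | 1·6+2·0+4·1+6·2 = 22
A: 3·6+1·4 = 22 | 1·0+2·2+4·0+6·3 = 22
J: 3·7+1·0 = 21 | 1·1+2·1+4·0+6·3 = 21
B: 3·5+1·2 = 17 | 1·3+2·4+4·0+6·1 = 17
gcd(3,1,1,2,4,6) = 1

Coefficients: [3, 1, 1, 2, 4, 6]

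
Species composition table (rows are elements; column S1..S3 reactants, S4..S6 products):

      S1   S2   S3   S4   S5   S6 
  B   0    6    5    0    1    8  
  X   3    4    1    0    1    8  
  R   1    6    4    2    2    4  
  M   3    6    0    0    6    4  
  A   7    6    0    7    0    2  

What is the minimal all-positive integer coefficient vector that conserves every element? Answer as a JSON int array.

Coefficients: [6, 1, 4, 6, 2, 3]

B: 6·0+1·6+4·5 = 26 | 6·0+2·1+3·8 = 26
X: 6·3+1·4+4·1 = 26 | 6·0+2·1+3·8 = 26
R: 6·1+1·6+4·4 = 28 | 6·2+2·2+3·4 = 28
M: 6·3+1·6+4·0 = 24 | 6·0+2·6+3·4 = 24
A: 6·7+1·6+4·0 = 48 | 6·7+2·0+3·2 = 48
gcd(6,1,4,6,2,3) = 1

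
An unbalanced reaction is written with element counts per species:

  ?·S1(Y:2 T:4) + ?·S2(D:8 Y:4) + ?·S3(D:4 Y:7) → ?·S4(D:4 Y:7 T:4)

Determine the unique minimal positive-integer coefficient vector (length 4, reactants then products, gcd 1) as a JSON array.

D: 5·0+1·8+3·4 = 20 | 5·4 = 20
Y: 5·2+1·4+3·7 = 35 | 5·7 = 35
T: 5·4+1·0+3·0 = 20 | 5·4 = 20
gcd(5,1,3,5) = 1

Coefficients: [5, 1, 3, 5]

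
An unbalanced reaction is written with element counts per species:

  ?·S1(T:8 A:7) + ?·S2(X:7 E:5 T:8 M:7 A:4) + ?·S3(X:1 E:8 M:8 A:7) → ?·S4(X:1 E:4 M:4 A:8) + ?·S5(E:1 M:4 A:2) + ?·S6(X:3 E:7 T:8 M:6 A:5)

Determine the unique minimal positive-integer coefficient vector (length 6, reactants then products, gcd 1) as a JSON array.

X: 3·0+2·7+6·1 = 20 | 5·1+3·0+5·3 = 20
E: 3·0+2·5+6·8 = 58 | 5·4+3·1+5·7 = 58
T: 3·8+2·8+6·0 = 40 | 5·0+3·0+5·8 = 40
M: 3·0+2·7+6·8 = 62 | 5·4+3·4+5·6 = 62
A: 3·7+2·4+6·7 = 71 | 5·8+3·2+5·5 = 71
gcd(3,2,6,5,3,5) = 1

Coefficients: [3, 2, 6, 5, 3, 5]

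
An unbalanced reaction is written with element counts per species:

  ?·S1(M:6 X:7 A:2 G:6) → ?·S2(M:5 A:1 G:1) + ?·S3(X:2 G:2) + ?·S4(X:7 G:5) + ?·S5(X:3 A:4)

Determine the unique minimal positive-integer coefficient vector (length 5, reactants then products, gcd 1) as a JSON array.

Coefficients: [5, 6, 2, 4, 1]

M: 5·6 = 30 | 6·5+2·0+4·0+1·0 = 30
X: 5·7 = 35 | 6·0+2·2+4·7+1·3 = 35
A: 5·2 = 10 | 6·1+2·0+4·0+1·4 = 10
G: 5·6 = 30 | 6·1+2·2+4·5+1·0 = 30
gcd(5,6,2,4,1) = 1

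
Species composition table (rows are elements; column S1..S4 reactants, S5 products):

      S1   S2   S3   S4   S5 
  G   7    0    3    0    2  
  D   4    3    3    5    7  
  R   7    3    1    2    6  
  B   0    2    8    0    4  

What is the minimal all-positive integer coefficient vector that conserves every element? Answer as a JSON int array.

Coefficients: [1, 6, 1, 2, 5]

G: 1·7+6·0+1·3+2·0 = 10 | 5·2 = 10
D: 1·4+6·3+1·3+2·5 = 35 | 5·7 = 35
R: 1·7+6·3+1·1+2·2 = 30 | 5·6 = 30
B: 1·0+6·2+1·8+2·0 = 20 | 5·4 = 20
gcd(1,6,1,2,5) = 1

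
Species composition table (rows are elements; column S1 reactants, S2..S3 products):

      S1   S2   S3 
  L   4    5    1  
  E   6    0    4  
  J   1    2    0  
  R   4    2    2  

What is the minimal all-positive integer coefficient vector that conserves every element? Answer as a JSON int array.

L: 2·4 = 8 | 1·5+3·1 = 8
E: 2·6 = 12 | 1·0+3·4 = 12
J: 2·1 = 2 | 1·2+3·0 = 2
R: 2·4 = 8 | 1·2+3·2 = 8
gcd(2,1,3) = 1

Coefficients: [2, 1, 3]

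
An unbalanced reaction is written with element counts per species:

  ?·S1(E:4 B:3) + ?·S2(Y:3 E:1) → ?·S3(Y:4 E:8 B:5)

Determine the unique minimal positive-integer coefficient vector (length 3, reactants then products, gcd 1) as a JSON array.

Y: 5·0+4·3 = 12 | 3·4 = 12
E: 5·4+4·1 = 24 | 3·8 = 24
B: 5·3+4·0 = 15 | 3·5 = 15
gcd(5,4,3) = 1

Coefficients: [5, 4, 3]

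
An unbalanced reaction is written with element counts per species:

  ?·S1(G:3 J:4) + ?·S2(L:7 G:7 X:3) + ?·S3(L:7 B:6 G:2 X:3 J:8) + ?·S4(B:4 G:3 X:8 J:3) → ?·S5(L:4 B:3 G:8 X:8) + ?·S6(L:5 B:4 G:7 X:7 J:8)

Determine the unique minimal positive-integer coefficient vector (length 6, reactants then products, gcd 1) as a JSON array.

L: 3·0+3·7+1·7+4·0 = 28 | 2·4+4·5 = 28
B: 3·0+3·0+1·6+4·4 = 22 | 2·3+4·4 = 22
G: 3·3+3·7+1·2+4·3 = 44 | 2·8+4·7 = 44
X: 3·0+3·3+1·3+4·8 = 44 | 2·8+4·7 = 44
J: 3·4+3·0+1·8+4·3 = 32 | 2·0+4·8 = 32
gcd(3,3,1,4,2,4) = 1

Coefficients: [3, 3, 1, 4, 2, 4]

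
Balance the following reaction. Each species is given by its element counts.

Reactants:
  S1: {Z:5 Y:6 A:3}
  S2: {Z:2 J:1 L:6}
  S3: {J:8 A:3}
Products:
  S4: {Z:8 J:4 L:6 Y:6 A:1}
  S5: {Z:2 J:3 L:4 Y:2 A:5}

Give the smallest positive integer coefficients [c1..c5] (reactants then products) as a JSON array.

Coefficients: [4, 5, 2, 3, 3]

Z: 4·5+5·2+2·0 = 30 | 3·8+3·2 = 30
J: 4·0+5·1+2·8 = 21 | 3·4+3·3 = 21
L: 4·0+5·6+2·0 = 30 | 3·6+3·4 = 30
Y: 4·6+5·0+2·0 = 24 | 3·6+3·2 = 24
A: 4·3+5·0+2·3 = 18 | 3·1+3·5 = 18
gcd(4,5,2,3,3) = 1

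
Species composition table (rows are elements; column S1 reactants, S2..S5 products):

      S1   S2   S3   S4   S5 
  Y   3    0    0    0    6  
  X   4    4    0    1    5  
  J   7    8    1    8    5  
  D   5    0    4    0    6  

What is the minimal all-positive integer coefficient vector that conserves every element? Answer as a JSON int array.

Y: 6·3 = 18 | 2·0+3·0+1·0+3·6 = 18
X: 6·4 = 24 | 2·4+3·0+1·1+3·5 = 24
J: 6·7 = 42 | 2·8+3·1+1·8+3·5 = 42
D: 6·5 = 30 | 2·0+3·4+1·0+3·6 = 30
gcd(6,2,3,1,3) = 1

Coefficients: [6, 2, 3, 1, 3]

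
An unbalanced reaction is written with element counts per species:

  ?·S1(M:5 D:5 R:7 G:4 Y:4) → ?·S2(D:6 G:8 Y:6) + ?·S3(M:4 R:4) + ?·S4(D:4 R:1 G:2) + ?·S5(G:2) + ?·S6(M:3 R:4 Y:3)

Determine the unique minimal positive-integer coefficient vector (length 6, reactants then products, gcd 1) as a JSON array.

M: 6·5 = 30 | 1·0+3·4+6·0+2·0+6·3 = 30
D: 6·5 = 30 | 1·6+3·0+6·4+2·0+6·0 = 30
R: 6·7 = 42 | 1·0+3·4+6·1+2·0+6·4 = 42
G: 6·4 = 24 | 1·8+3·0+6·2+2·2+6·0 = 24
Y: 6·4 = 24 | 1·6+3·0+6·0+2·0+6·3 = 24
gcd(6,1,3,6,2,6) = 1

Coefficients: [6, 1, 3, 6, 2, 6]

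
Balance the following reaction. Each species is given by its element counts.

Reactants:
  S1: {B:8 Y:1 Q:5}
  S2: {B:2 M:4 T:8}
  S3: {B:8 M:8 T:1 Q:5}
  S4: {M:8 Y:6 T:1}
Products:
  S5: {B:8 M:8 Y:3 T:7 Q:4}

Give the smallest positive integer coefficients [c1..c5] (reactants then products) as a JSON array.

B: 3·8+4·2+1·8+2·0 = 40 | 5·8 = 40
M: 3·0+4·4+1·8+2·8 = 40 | 5·8 = 40
Y: 3·1+4·0+1·0+2·6 = 15 | 5·3 = 15
T: 3·0+4·8+1·1+2·1 = 35 | 5·7 = 35
Q: 3·5+4·0+1·5+2·0 = 20 | 5·4 = 20
gcd(3,4,1,2,5) = 1

Coefficients: [3, 4, 1, 2, 5]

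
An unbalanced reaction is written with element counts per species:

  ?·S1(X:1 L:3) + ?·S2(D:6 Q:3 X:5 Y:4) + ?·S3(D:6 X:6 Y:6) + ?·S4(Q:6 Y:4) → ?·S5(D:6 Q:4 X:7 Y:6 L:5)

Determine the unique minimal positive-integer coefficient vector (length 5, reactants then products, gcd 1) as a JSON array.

D: 5·0+2·6+1·6+1·0 = 18 | 3·6 = 18
Q: 5·0+2·3+1·0+1·6 = 12 | 3·4 = 12
X: 5·1+2·5+1·6+1·0 = 21 | 3·7 = 21
Y: 5·0+2·4+1·6+1·4 = 18 | 3·6 = 18
L: 5·3+2·0+1·0+1·0 = 15 | 3·5 = 15
gcd(5,2,1,1,3) = 1

Coefficients: [5, 2, 1, 1, 3]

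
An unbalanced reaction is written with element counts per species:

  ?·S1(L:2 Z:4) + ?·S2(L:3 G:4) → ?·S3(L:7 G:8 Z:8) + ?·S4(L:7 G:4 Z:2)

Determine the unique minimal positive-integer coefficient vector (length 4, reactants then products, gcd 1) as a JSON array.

L: 5·2+6·3 = 28 | 2·7+2·7 = 28
G: 5·0+6·4 = 24 | 2·8+2·4 = 24
Z: 5·4+6·0 = 20 | 2·8+2·2 = 20
gcd(5,6,2,2) = 1

Coefficients: [5, 6, 2, 2]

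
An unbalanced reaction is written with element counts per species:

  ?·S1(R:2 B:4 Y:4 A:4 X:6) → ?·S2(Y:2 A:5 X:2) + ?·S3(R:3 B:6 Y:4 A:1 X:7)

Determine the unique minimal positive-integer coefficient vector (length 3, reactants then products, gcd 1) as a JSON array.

R: 3·2 = 6 | 2·0+2·3 = 6
B: 3·4 = 12 | 2·0+2·6 = 12
Y: 3·4 = 12 | 2·2+2·4 = 12
A: 3·4 = 12 | 2·5+2·1 = 12
X: 3·6 = 18 | 2·2+2·7 = 18
gcd(3,2,2) = 1

Coefficients: [3, 2, 2]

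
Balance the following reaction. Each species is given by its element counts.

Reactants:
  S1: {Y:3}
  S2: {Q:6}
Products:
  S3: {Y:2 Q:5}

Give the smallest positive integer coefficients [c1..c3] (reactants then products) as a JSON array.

Coefficients: [4, 5, 6]

Y: 4·3+5·0 = 12 | 6·2 = 12
Q: 4·0+5·6 = 30 | 6·5 = 30
gcd(4,5,6) = 1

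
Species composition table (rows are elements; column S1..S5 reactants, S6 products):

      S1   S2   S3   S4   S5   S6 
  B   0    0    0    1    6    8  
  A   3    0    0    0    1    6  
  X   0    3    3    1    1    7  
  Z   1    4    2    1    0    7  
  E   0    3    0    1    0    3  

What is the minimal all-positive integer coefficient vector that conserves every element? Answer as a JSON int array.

B: 5·0+1·0+3·0+6·1+3·6 = 24 | 3·8 = 24
A: 5·3+1·0+3·0+6·0+3·1 = 18 | 3·6 = 18
X: 5·0+1·3+3·3+6·1+3·1 = 21 | 3·7 = 21
Z: 5·1+1·4+3·2+6·1+3·0 = 21 | 3·7 = 21
E: 5·0+1·3+3·0+6·1+3·0 = 9 | 3·3 = 9
gcd(5,1,3,6,3,3) = 1

Coefficients: [5, 1, 3, 6, 3, 3]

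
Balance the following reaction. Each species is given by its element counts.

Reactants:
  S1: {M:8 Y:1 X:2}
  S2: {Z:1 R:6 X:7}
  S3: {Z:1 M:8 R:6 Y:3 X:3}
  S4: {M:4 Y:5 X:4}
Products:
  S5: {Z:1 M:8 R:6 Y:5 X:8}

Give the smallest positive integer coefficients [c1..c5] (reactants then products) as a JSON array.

Z: 1·0+3·1+3·1+4·0 = 6 | 6·1 = 6
M: 1·8+3·0+3·8+4·4 = 48 | 6·8 = 48
R: 1·0+3·6+3·6+4·0 = 36 | 6·6 = 36
Y: 1·1+3·0+3·3+4·5 = 30 | 6·5 = 30
X: 1·2+3·7+3·3+4·4 = 48 | 6·8 = 48
gcd(1,3,3,4,6) = 1

Coefficients: [1, 3, 3, 4, 6]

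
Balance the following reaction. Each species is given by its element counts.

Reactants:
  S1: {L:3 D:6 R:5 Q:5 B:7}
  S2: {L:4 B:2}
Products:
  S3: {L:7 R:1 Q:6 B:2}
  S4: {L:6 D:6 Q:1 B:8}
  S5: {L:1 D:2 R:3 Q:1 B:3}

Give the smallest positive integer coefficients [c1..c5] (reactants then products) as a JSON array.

Coefficients: [4, 5, 2, 2, 6]

L: 4·3+5·4 = 32 | 2·7+2·6+6·1 = 32
D: 4·6+5·0 = 24 | 2·0+2·6+6·2 = 24
R: 4·5+5·0 = 20 | 2·1+2·0+6·3 = 20
Q: 4·5+5·0 = 20 | 2·6+2·1+6·1 = 20
B: 4·7+5·2 = 38 | 2·2+2·8+6·3 = 38
gcd(4,5,2,2,6) = 1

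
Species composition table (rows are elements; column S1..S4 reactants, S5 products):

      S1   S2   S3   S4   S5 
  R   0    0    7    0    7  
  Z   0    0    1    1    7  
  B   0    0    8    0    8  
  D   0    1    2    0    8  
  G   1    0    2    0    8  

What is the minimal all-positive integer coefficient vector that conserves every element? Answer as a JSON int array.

R: 6·0+6·0+1·7+6·0 = 7 | 1·7 = 7
Z: 6·0+6·0+1·1+6·1 = 7 | 1·7 = 7
B: 6·0+6·0+1·8+6·0 = 8 | 1·8 = 8
D: 6·0+6·1+1·2+6·0 = 8 | 1·8 = 8
G: 6·1+6·0+1·2+6·0 = 8 | 1·8 = 8
gcd(6,6,1,6,1) = 1

Coefficients: [6, 6, 1, 6, 1]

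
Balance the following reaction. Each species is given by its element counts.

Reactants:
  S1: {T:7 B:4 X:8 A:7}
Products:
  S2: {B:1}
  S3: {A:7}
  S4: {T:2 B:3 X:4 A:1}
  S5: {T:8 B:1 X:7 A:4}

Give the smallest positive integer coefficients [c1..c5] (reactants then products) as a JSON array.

T: 6·7 = 42 | 5·0+3·0+5·2+4·8 = 42
B: 6·4 = 24 | 5·1+3·0+5·3+4·1 = 24
X: 6·8 = 48 | 5·0+3·0+5·4+4·7 = 48
A: 6·7 = 42 | 5·0+3·7+5·1+4·4 = 42
gcd(6,5,3,5,4) = 1

Coefficients: [6, 5, 3, 5, 4]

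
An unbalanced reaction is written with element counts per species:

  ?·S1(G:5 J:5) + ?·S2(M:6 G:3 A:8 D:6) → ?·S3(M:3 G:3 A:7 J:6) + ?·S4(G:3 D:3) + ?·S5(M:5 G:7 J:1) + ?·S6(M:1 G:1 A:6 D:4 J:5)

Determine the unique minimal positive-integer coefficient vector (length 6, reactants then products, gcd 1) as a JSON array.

Coefficients: [6, 4, 2, 4, 3, 3]

M: 6·0+4·6 = 24 | 2·3+4·0+3·5+3·1 = 24
G: 6·5+4·3 = 42 | 2·3+4·3+3·7+3·1 = 42
A: 6·0+4·8 = 32 | 2·7+4·0+3·0+3·6 = 32
D: 6·0+4·6 = 24 | 2·0+4·3+3·0+3·4 = 24
J: 6·5+4·0 = 30 | 2·6+4·0+3·1+3·5 = 30
gcd(6,4,2,4,3,3) = 1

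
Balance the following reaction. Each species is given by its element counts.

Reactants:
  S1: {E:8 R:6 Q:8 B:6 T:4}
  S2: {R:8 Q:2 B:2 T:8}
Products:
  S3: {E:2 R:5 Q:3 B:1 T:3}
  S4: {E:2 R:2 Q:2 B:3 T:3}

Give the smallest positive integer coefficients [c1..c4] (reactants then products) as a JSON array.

E: 1·8+1·0 = 8 | 2·2+2·2 = 8
R: 1·6+1·8 = 14 | 2·5+2·2 = 14
Q: 1·8+1·2 = 10 | 2·3+2·2 = 10
B: 1·6+1·2 = 8 | 2·1+2·3 = 8
T: 1·4+1·8 = 12 | 2·3+2·3 = 12
gcd(1,1,2,2) = 1

Coefficients: [1, 1, 2, 2]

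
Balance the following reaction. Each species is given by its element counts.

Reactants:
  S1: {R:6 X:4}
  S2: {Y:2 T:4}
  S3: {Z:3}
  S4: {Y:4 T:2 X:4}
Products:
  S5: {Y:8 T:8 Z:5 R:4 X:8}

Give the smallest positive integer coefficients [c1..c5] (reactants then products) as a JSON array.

Y: 2·0+4·2+5·0+4·4 = 24 | 3·8 = 24
T: 2·0+4·4+5·0+4·2 = 24 | 3·8 = 24
Z: 2·0+4·0+5·3+4·0 = 15 | 3·5 = 15
R: 2·6+4·0+5·0+4·0 = 12 | 3·4 = 12
X: 2·4+4·0+5·0+4·4 = 24 | 3·8 = 24
gcd(2,4,5,4,3) = 1

Coefficients: [2, 4, 5, 4, 3]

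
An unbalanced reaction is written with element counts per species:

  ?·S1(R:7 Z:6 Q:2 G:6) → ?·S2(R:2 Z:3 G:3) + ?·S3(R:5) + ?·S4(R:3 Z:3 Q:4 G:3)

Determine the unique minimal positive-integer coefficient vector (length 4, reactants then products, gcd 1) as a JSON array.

Coefficients: [2, 3, 1, 1]

R: 2·7 = 14 | 3·2+1·5+1·3 = 14
Z: 2·6 = 12 | 3·3+1·0+1·3 = 12
Q: 2·2 = 4 | 3·0+1·0+1·4 = 4
G: 2·6 = 12 | 3·3+1·0+1·3 = 12
gcd(2,3,1,1) = 1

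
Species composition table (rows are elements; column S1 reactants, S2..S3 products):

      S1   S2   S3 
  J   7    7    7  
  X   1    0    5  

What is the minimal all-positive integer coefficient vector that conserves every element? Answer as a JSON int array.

J: 5·7 = 35 | 4·7+1·7 = 35
X: 5·1 = 5 | 4·0+1·5 = 5
gcd(5,4,1) = 1

Coefficients: [5, 4, 1]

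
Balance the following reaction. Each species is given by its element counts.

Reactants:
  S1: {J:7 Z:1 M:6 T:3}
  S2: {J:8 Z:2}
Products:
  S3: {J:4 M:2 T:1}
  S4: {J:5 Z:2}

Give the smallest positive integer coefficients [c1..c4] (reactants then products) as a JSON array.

J: 2·7+5·8 = 54 | 6·4+6·5 = 54
Z: 2·1+5·2 = 12 | 6·0+6·2 = 12
M: 2·6+5·0 = 12 | 6·2+6·0 = 12
T: 2·3+5·0 = 6 | 6·1+6·0 = 6
gcd(2,5,6,6) = 1

Coefficients: [2, 5, 6, 6]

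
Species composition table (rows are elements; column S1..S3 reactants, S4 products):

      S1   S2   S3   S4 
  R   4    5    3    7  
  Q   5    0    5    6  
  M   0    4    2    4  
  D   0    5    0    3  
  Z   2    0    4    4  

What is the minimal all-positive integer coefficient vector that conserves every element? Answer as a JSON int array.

R: 2·4+3·5+4·3 = 35 | 5·7 = 35
Q: 2·5+3·0+4·5 = 30 | 5·6 = 30
M: 2·0+3·4+4·2 = 20 | 5·4 = 20
D: 2·0+3·5+4·0 = 15 | 5·3 = 15
Z: 2·2+3·0+4·4 = 20 | 5·4 = 20
gcd(2,3,4,5) = 1

Coefficients: [2, 3, 4, 5]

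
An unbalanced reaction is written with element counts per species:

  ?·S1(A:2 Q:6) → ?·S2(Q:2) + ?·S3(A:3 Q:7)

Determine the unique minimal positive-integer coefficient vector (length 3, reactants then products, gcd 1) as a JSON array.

A: 3·2 = 6 | 2·0+2·3 = 6
Q: 3·6 = 18 | 2·2+2·7 = 18
gcd(3,2,2) = 1

Coefficients: [3, 2, 2]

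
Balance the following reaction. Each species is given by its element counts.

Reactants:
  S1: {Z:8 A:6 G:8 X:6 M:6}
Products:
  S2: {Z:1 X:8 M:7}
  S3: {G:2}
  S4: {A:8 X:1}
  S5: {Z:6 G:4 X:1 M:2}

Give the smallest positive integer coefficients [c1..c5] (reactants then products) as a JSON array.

Z: 4·8 = 32 | 2·1+6·0+3·0+5·6 = 32
A: 4·6 = 24 | 2·0+6·0+3·8+5·0 = 24
G: 4·8 = 32 | 2·0+6·2+3·0+5·4 = 32
X: 4·6 = 24 | 2·8+6·0+3·1+5·1 = 24
M: 4·6 = 24 | 2·7+6·0+3·0+5·2 = 24
gcd(4,2,6,3,5) = 1

Coefficients: [4, 2, 6, 3, 5]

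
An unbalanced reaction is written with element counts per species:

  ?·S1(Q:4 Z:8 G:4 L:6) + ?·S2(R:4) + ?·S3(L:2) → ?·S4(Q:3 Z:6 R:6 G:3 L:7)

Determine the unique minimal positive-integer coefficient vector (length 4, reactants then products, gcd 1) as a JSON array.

Q: 3·4+6·0+5·0 = 12 | 4·3 = 12
Z: 3·8+6·0+5·0 = 24 | 4·6 = 24
R: 3·0+6·4+5·0 = 24 | 4·6 = 24
G: 3·4+6·0+5·0 = 12 | 4·3 = 12
L: 3·6+6·0+5·2 = 28 | 4·7 = 28
gcd(3,6,5,4) = 1

Coefficients: [3, 6, 5, 4]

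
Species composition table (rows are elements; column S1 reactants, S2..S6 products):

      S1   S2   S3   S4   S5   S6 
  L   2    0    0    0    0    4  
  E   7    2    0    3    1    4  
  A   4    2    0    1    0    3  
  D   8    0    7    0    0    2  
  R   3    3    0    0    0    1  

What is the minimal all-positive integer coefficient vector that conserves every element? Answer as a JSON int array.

Coefficients: [6, 5, 6, 5, 5, 3]

L: 6·2 = 12 | 5·0+6·0+5·0+5·0+3·4 = 12
E: 6·7 = 42 | 5·2+6·0+5·3+5·1+3·4 = 42
A: 6·4 = 24 | 5·2+6·0+5·1+5·0+3·3 = 24
D: 6·8 = 48 | 5·0+6·7+5·0+5·0+3·2 = 48
R: 6·3 = 18 | 5·3+6·0+5·0+5·0+3·1 = 18
gcd(6,5,6,5,5,3) = 1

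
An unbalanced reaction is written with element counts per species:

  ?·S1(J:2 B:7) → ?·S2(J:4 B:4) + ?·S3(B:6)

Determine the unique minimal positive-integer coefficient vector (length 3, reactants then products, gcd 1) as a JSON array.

Coefficients: [6, 3, 5]

J: 6·2 = 12 | 3·4+5·0 = 12
B: 6·7 = 42 | 3·4+5·6 = 42
gcd(6,3,5) = 1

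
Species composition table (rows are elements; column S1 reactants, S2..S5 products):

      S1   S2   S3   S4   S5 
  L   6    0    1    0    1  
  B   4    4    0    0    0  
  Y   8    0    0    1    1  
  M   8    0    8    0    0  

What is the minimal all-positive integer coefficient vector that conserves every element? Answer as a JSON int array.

Coefficients: [1, 1, 1, 3, 5]

L: 1·6 = 6 | 1·0+1·1+3·0+5·1 = 6
B: 1·4 = 4 | 1·4+1·0+3·0+5·0 = 4
Y: 1·8 = 8 | 1·0+1·0+3·1+5·1 = 8
M: 1·8 = 8 | 1·0+1·8+3·0+5·0 = 8
gcd(1,1,1,3,5) = 1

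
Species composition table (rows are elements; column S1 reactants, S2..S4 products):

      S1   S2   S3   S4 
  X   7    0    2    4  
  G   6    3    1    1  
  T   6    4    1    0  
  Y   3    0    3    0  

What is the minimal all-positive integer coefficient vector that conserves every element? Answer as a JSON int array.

Coefficients: [4, 5, 4, 5]

X: 4·7 = 28 | 5·0+4·2+5·4 = 28
G: 4·6 = 24 | 5·3+4·1+5·1 = 24
T: 4·6 = 24 | 5·4+4·1+5·0 = 24
Y: 4·3 = 12 | 5·0+4·3+5·0 = 12
gcd(4,5,4,5) = 1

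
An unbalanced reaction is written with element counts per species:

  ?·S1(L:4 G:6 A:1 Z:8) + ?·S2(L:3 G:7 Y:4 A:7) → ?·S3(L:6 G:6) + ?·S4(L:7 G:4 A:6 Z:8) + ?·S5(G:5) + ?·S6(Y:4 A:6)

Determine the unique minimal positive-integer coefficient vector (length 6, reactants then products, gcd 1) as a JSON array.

Coefficients: [1, 5, 2, 1, 5, 5]

L: 1·4+5·3 = 19 | 2·6+1·7+5·0+5·0 = 19
G: 1·6+5·7 = 41 | 2·6+1·4+5·5+5·0 = 41
Y: 1·0+5·4 = 20 | 2·0+1·0+5·0+5·4 = 20
A: 1·1+5·7 = 36 | 2·0+1·6+5·0+5·6 = 36
Z: 1·8+5·0 = 8 | 2·0+1·8+5·0+5·0 = 8
gcd(1,5,2,1,5,5) = 1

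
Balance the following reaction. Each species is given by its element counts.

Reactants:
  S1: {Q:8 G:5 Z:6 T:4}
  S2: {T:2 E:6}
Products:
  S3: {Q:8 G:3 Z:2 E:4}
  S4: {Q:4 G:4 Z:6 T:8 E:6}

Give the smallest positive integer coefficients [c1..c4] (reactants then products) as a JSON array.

Q: 5·8+6·0 = 40 | 3·8+4·4 = 40
G: 5·5+6·0 = 25 | 3·3+4·4 = 25
Z: 5·6+6·0 = 30 | 3·2+4·6 = 30
T: 5·4+6·2 = 32 | 3·0+4·8 = 32
E: 5·0+6·6 = 36 | 3·4+4·6 = 36
gcd(5,6,3,4) = 1

Coefficients: [5, 6, 3, 4]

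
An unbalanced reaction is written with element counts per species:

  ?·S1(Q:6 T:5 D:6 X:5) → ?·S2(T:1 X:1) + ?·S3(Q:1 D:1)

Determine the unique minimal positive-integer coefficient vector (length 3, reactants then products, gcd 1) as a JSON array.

Coefficients: [1, 5, 6]

Q: 1·6 = 6 | 5·0+6·1 = 6
T: 1·5 = 5 | 5·1+6·0 = 5
D: 1·6 = 6 | 5·0+6·1 = 6
X: 1·5 = 5 | 5·1+6·0 = 5
gcd(1,5,6) = 1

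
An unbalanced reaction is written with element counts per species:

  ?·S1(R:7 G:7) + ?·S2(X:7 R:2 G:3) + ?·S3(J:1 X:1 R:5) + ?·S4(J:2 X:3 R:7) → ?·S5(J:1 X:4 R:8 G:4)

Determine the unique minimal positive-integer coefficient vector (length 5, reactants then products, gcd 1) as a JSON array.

Coefficients: [2, 2, 3, 1, 5]

J: 2·0+2·0+3·1+1·2 = 5 | 5·1 = 5
X: 2·0+2·7+3·1+1·3 = 20 | 5·4 = 20
R: 2·7+2·2+3·5+1·7 = 40 | 5·8 = 40
G: 2·7+2·3+3·0+1·0 = 20 | 5·4 = 20
gcd(2,2,3,1,5) = 1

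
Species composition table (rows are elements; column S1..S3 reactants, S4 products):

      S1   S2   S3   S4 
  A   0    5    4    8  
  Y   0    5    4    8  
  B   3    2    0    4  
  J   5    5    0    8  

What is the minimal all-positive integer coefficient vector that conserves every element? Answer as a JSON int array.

Coefficients: [4, 4, 5, 5]

A: 4·0+4·5+5·4 = 40 | 5·8 = 40
Y: 4·0+4·5+5·4 = 40 | 5·8 = 40
B: 4·3+4·2+5·0 = 20 | 5·4 = 20
J: 4·5+4·5+5·0 = 40 | 5·8 = 40
gcd(4,4,5,5) = 1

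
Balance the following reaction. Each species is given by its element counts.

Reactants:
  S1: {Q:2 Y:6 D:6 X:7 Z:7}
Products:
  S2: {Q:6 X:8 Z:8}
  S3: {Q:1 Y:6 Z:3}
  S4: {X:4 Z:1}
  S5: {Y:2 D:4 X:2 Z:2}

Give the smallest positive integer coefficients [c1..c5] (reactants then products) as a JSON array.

Coefficients: [4, 1, 2, 2, 6]

Q: 4·2 = 8 | 1·6+2·1+2·0+6·0 = 8
Y: 4·6 = 24 | 1·0+2·6+2·0+6·2 = 24
D: 4·6 = 24 | 1·0+2·0+2·0+6·4 = 24
X: 4·7 = 28 | 1·8+2·0+2·4+6·2 = 28
Z: 4·7 = 28 | 1·8+2·3+2·1+6·2 = 28
gcd(4,1,2,2,6) = 1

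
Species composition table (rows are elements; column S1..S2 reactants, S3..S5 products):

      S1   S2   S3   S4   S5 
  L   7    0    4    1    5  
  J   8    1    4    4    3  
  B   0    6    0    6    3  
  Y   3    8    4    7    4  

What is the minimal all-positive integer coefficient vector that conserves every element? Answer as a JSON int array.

Coefficients: [5, 6, 5, 5, 2]

L: 5·7+6·0 = 35 | 5·4+5·1+2·5 = 35
J: 5·8+6·1 = 46 | 5·4+5·4+2·3 = 46
B: 5·0+6·6 = 36 | 5·0+5·6+2·3 = 36
Y: 5·3+6·8 = 63 | 5·4+5·7+2·4 = 63
gcd(5,6,5,5,2) = 1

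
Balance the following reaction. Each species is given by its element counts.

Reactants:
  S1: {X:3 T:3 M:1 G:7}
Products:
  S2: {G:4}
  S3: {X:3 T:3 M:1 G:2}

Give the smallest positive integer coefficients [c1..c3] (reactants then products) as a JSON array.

Coefficients: [4, 5, 4]

X: 4·3 = 12 | 5·0+4·3 = 12
T: 4·3 = 12 | 5·0+4·3 = 12
M: 4·1 = 4 | 5·0+4·1 = 4
G: 4·7 = 28 | 5·4+4·2 = 28
gcd(4,5,4) = 1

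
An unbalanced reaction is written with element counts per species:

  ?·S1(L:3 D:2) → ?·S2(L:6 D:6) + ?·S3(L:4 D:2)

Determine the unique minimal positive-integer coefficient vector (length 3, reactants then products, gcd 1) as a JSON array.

Coefficients: [6, 1, 3]

L: 6·3 = 18 | 1·6+3·4 = 18
D: 6·2 = 12 | 1·6+3·2 = 12
gcd(6,1,3) = 1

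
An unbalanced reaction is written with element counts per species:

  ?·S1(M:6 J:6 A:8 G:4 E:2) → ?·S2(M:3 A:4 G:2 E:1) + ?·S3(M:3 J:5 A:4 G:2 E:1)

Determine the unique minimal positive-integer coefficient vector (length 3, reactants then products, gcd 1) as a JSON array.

M: 5·6 = 30 | 4·3+6·3 = 30
J: 5·6 = 30 | 4·0+6·5 = 30
A: 5·8 = 40 | 4·4+6·4 = 40
G: 5·4 = 20 | 4·2+6·2 = 20
E: 5·2 = 10 | 4·1+6·1 = 10
gcd(5,4,6) = 1

Coefficients: [5, 4, 6]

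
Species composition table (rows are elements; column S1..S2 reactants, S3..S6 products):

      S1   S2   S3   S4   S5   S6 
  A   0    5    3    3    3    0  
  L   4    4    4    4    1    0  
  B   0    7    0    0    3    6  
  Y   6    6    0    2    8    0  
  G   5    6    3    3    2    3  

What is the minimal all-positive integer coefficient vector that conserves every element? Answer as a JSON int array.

A: 1·0+6·5 = 30 | 1·3+5·3+4·3+5·0 = 30
L: 1·4+6·4 = 28 | 1·4+5·4+4·1+5·0 = 28
B: 1·0+6·7 = 42 | 1·0+5·0+4·3+5·6 = 42
Y: 1·6+6·6 = 42 | 1·0+5·2+4·8+5·0 = 42
G: 1·5+6·6 = 41 | 1·3+5·3+4·2+5·3 = 41
gcd(1,6,1,5,4,5) = 1

Coefficients: [1, 6, 1, 5, 4, 5]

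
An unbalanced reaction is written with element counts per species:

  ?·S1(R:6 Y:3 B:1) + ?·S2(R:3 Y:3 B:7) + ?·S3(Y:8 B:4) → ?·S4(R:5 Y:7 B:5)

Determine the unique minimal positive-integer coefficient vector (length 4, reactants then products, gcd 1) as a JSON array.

R: 4·6+2·3+3·0 = 30 | 6·5 = 30
Y: 4·3+2·3+3·8 = 42 | 6·7 = 42
B: 4·1+2·7+3·4 = 30 | 6·5 = 30
gcd(4,2,3,6) = 1

Coefficients: [4, 2, 3, 6]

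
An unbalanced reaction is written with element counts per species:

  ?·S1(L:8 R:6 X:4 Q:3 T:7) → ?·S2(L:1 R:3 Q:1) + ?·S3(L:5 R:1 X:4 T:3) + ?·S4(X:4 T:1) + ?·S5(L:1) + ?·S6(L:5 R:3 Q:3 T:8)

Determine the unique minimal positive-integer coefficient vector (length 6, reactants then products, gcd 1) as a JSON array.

L: 5·8 = 40 | 6·1+3·5+2·0+4·1+3·5 = 40
R: 5·6 = 30 | 6·3+3·1+2·0+4·0+3·3 = 30
X: 5·4 = 20 | 6·0+3·4+2·4+4·0+3·0 = 20
Q: 5·3 = 15 | 6·1+3·0+2·0+4·0+3·3 = 15
T: 5·7 = 35 | 6·0+3·3+2·1+4·0+3·8 = 35
gcd(5,6,3,2,4,3) = 1

Coefficients: [5, 6, 3, 2, 4, 3]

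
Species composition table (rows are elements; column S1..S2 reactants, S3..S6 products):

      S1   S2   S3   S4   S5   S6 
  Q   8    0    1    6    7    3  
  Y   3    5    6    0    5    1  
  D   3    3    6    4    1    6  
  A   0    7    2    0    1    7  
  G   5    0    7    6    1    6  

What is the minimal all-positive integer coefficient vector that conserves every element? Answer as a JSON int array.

Q: 6·8+3·0 = 48 | 1·1+1·6+5·7+2·3 = 48
Y: 6·3+3·5 = 33 | 1·6+1·0+5·5+2·1 = 33
D: 6·3+3·3 = 27 | 1·6+1·4+5·1+2·6 = 27
A: 6·0+3·7 = 21 | 1·2+1·0+5·1+2·7 = 21
G: 6·5+3·0 = 30 | 1·7+1·6+5·1+2·6 = 30
gcd(6,3,1,1,5,2) = 1

Coefficients: [6, 3, 1, 1, 5, 2]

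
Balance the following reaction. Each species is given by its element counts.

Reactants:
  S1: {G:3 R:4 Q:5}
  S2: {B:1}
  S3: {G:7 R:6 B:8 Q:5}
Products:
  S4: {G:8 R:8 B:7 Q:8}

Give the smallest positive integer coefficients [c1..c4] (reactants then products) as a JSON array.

G: 4·3+3·0+4·7 = 40 | 5·8 = 40
R: 4·4+3·0+4·6 = 40 | 5·8 = 40
B: 4·0+3·1+4·8 = 35 | 5·7 = 35
Q: 4·5+3·0+4·5 = 40 | 5·8 = 40
gcd(4,3,4,5) = 1

Coefficients: [4, 3, 4, 5]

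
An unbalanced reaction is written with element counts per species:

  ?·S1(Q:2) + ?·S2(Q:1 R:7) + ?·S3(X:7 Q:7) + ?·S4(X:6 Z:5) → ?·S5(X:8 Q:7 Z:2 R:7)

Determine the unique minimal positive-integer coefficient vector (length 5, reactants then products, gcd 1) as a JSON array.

X: 1·0+5·0+4·7+2·6 = 40 | 5·8 = 40
Q: 1·2+5·1+4·7+2·0 = 35 | 5·7 = 35
Z: 1·0+5·0+4·0+2·5 = 10 | 5·2 = 10
R: 1·0+5·7+4·0+2·0 = 35 | 5·7 = 35
gcd(1,5,4,2,5) = 1

Coefficients: [1, 5, 4, 2, 5]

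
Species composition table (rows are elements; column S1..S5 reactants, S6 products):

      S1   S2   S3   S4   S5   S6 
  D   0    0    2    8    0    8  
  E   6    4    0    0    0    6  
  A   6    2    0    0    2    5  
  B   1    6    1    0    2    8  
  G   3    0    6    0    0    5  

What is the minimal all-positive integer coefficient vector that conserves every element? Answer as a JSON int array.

Coefficients: [2, 6, 4, 5, 3, 6]

D: 2·0+6·0+4·2+5·8+3·0 = 48 | 6·8 = 48
E: 2·6+6·4+4·0+5·0+3·0 = 36 | 6·6 = 36
A: 2·6+6·2+4·0+5·0+3·2 = 30 | 6·5 = 30
B: 2·1+6·6+4·1+5·0+3·2 = 48 | 6·8 = 48
G: 2·3+6·0+4·6+5·0+3·0 = 30 | 6·5 = 30
gcd(2,6,4,5,3,6) = 1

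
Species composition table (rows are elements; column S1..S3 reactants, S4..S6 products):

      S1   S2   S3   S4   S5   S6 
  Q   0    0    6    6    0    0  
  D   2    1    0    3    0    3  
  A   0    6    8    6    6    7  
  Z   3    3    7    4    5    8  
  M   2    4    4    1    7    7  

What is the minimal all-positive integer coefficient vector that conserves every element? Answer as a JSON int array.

Q: 3·0+3·0+1·6 = 6 | 1·6+1·0+2·0 = 6
D: 3·2+3·1+1·0 = 9 | 1·3+1·0+2·3 = 9
A: 3·0+3·6+1·8 = 26 | 1·6+1·6+2·7 = 26
Z: 3·3+3·3+1·7 = 25 | 1·4+1·5+2·8 = 25
M: 3·2+3·4+1·4 = 22 | 1·1+1·7+2·7 = 22
gcd(3,3,1,1,1,2) = 1

Coefficients: [3, 3, 1, 1, 1, 2]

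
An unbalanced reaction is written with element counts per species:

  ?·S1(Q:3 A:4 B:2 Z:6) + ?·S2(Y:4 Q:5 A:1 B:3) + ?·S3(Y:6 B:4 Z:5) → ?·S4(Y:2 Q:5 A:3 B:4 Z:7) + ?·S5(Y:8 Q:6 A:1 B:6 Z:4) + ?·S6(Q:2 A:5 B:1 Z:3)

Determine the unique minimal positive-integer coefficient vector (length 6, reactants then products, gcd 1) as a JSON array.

Coefficients: [3, 6, 3, 1, 5, 2]

Y: 3·0+6·4+3·6 = 42 | 1·2+5·8+2·0 = 42
Q: 3·3+6·5+3·0 = 39 | 1·5+5·6+2·2 = 39
A: 3·4+6·1+3·0 = 18 | 1·3+5·1+2·5 = 18
B: 3·2+6·3+3·4 = 36 | 1·4+5·6+2·1 = 36
Z: 3·6+6·0+3·5 = 33 | 1·7+5·4+2·3 = 33
gcd(3,6,3,1,5,2) = 1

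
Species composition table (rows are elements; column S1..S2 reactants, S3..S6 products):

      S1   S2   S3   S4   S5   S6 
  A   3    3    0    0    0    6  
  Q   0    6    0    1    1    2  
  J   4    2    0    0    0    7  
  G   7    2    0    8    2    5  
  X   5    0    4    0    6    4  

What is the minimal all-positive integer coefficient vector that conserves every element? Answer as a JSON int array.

Coefficients: [6, 2, 2, 3, 1, 4]

A: 6·3+2·3 = 24 | 2·0+3·0+1·0+4·6 = 24
Q: 6·0+2·6 = 12 | 2·0+3·1+1·1+4·2 = 12
J: 6·4+2·2 = 28 | 2·0+3·0+1·0+4·7 = 28
G: 6·7+2·2 = 46 | 2·0+3·8+1·2+4·5 = 46
X: 6·5+2·0 = 30 | 2·4+3·0+1·6+4·4 = 30
gcd(6,2,2,3,1,4) = 1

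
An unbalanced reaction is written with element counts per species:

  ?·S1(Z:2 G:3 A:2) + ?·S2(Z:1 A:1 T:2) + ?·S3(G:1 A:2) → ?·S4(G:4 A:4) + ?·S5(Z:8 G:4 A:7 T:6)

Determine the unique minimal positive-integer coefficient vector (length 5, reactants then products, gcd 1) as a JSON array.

Z: 5·2+6·1+5·0 = 16 | 3·0+2·8 = 16
G: 5·3+6·0+5·1 = 20 | 3·4+2·4 = 20
A: 5·2+6·1+5·2 = 26 | 3·4+2·7 = 26
T: 5·0+6·2+5·0 = 12 | 3·0+2·6 = 12
gcd(5,6,5,3,2) = 1

Coefficients: [5, 6, 5, 3, 2]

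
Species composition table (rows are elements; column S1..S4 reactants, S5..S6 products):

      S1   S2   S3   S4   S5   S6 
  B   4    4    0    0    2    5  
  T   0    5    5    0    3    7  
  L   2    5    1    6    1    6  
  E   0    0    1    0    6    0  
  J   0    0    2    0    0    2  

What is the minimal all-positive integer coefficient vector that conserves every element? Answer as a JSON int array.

Coefficients: [5, 3, 6, 1, 1, 6]

B: 5·4+3·4+6·0+1·0 = 32 | 1·2+6·5 = 32
T: 5·0+3·5+6·5+1·0 = 45 | 1·3+6·7 = 45
L: 5·2+3·5+6·1+1·6 = 37 | 1·1+6·6 = 37
E: 5·0+3·0+6·1+1·0 = 6 | 1·6+6·0 = 6
J: 5·0+3·0+6·2+1·0 = 12 | 1·0+6·2 = 12
gcd(5,3,6,1,1,6) = 1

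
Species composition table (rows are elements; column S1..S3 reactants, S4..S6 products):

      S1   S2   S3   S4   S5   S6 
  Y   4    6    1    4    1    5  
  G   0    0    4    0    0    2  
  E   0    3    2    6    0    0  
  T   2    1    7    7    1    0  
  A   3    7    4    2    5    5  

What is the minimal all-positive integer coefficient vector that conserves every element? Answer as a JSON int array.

Coefficients: [3, 6, 3, 4, 5, 6]

Y: 3·4+6·6+3·1 = 51 | 4·4+5·1+6·5 = 51
G: 3·0+6·0+3·4 = 12 | 4·0+5·0+6·2 = 12
E: 3·0+6·3+3·2 = 24 | 4·6+5·0+6·0 = 24
T: 3·2+6·1+3·7 = 33 | 4·7+5·1+6·0 = 33
A: 3·3+6·7+3·4 = 63 | 4·2+5·5+6·5 = 63
gcd(3,6,3,4,5,6) = 1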